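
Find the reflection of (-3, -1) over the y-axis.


Reflection across y-axis: (x, y) -> (-x, y)
(-3, -1) -> (3, -1)

(3, -1)


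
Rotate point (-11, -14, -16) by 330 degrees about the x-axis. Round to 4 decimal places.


x' = -11
y' = -14*cos(330) - -16*sin(330) = -20.1244
z' = -14*sin(330) + -16*cos(330) = -6.8564

(-11, -20.1244, -6.8564)


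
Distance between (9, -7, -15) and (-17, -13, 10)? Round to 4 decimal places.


d = sqrt((-17-9)^2 + (-13--7)^2 + (10--15)^2) = 36.565

36.565


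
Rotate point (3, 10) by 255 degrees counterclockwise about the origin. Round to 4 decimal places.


x' = 3*cos(255) - 10*sin(255) = 8.8828
y' = 3*sin(255) + 10*cos(255) = -5.486

(8.8828, -5.486)


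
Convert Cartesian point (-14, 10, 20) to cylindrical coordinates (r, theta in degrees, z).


r = sqrt((-14)^2 + 10^2) = 17.2047
theta = atan2(10, -14) = 144.4623 deg
z = 20

r = 17.2047, theta = 144.4623 deg, z = 20


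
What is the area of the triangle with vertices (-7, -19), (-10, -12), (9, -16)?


Area = |x1(y2-y3) + x2(y3-y1) + x3(y1-y2)| / 2
= |-7*(-12--16) + -10*(-16--19) + 9*(-19--12)| / 2
= 60.5

60.5


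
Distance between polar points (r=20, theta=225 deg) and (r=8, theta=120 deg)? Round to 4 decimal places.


d = sqrt(r1^2 + r2^2 - 2*r1*r2*cos(t2-t1))
d = sqrt(20^2 + 8^2 - 2*20*8*cos(120-225)) = 23.3842

23.3842


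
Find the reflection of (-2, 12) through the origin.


Reflection through origin: (x, y) -> (-x, -y)
(-2, 12) -> (2, -12)

(2, -12)


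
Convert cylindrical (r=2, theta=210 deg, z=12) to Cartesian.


x = 2 * cos(210) = -1.7321
y = 2 * sin(210) = -1
z = 12

(-1.7321, -1, 12)


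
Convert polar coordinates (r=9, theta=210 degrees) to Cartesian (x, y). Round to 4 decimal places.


x = 9 * cos(210) = -7.7942
y = 9 * sin(210) = -4.5

(-7.7942, -4.5)


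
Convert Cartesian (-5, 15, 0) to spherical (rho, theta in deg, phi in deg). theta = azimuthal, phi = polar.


rho = sqrt((-5)^2 + 15^2 + 0^2) = 15.8114
theta = atan2(15, -5) = 108.4349 deg
phi = acos(0/15.8114) = 90 deg

rho = 15.8114, theta = 108.4349 deg, phi = 90 deg


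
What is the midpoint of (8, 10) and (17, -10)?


Midpoint = ((8+17)/2, (10+-10)/2) = (12.5, 0)

(12.5, 0)


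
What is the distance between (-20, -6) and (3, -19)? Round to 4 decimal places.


d = sqrt((3--20)^2 + (-19--6)^2) = 26.4197

26.4197


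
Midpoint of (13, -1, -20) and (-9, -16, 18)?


Midpoint = ((13+-9)/2, (-1+-16)/2, (-20+18)/2) = (2, -8.5, -1)

(2, -8.5, -1)


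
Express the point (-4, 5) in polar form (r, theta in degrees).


r = sqrt((-4)^2 + 5^2) = 6.4031
theta = atan2(5, -4) = 128.6598 degrees

r = 6.4031, theta = 128.6598 degrees


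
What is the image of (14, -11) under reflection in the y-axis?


Reflection across y-axis: (x, y) -> (-x, y)
(14, -11) -> (-14, -11)

(-14, -11)


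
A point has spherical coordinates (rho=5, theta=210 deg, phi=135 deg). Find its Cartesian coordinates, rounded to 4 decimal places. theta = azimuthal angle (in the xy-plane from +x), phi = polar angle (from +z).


x = 5 * sin(135) * cos(210) = -3.0619
y = 5 * sin(135) * sin(210) = -1.7678
z = 5 * cos(135) = -3.5355

(-3.0619, -1.7678, -3.5355)


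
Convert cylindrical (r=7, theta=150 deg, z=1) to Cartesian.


x = 7 * cos(150) = -6.0622
y = 7 * sin(150) = 3.5
z = 1

(-6.0622, 3.5, 1)


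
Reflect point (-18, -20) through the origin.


Reflection through origin: (x, y) -> (-x, -y)
(-18, -20) -> (18, 20)

(18, 20)


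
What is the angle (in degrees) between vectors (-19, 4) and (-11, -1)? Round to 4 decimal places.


dot = -19*-11 + 4*-1 = 205
|u| = 19.4165, |v| = 11.0454
cos(angle) = 0.9559
angle = 17.0831 degrees

17.0831 degrees


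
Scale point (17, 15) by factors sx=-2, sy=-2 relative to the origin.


Scaling: (x*sx, y*sy) = (17*-2, 15*-2) = (-34, -30)

(-34, -30)


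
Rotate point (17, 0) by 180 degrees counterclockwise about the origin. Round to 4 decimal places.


x' = 17*cos(180) - 0*sin(180) = -17
y' = 17*sin(180) + 0*cos(180) = 0

(-17, 0)


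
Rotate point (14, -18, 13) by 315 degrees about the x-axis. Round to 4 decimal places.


x' = 14
y' = -18*cos(315) - 13*sin(315) = -3.5355
z' = -18*sin(315) + 13*cos(315) = 21.9203

(14, -3.5355, 21.9203)


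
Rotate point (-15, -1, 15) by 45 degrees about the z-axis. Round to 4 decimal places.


x' = -15*cos(45) - -1*sin(45) = -9.8995
y' = -15*sin(45) + -1*cos(45) = -11.3137
z' = 15

(-9.8995, -11.3137, 15)


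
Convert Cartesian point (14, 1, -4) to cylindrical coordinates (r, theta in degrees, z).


r = sqrt(14^2 + 1^2) = 14.0357
theta = atan2(1, 14) = 4.0856 deg
z = -4

r = 14.0357, theta = 4.0856 deg, z = -4


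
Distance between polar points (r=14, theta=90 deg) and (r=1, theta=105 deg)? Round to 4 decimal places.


d = sqrt(r1^2 + r2^2 - 2*r1*r2*cos(t2-t1))
d = sqrt(14^2 + 1^2 - 2*14*1*cos(105-90)) = 13.0366

13.0366


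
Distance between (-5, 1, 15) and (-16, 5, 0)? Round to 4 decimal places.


d = sqrt((-16--5)^2 + (5-1)^2 + (0-15)^2) = 19.0263

19.0263


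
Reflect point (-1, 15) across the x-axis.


Reflection across x-axis: (x, y) -> (x, -y)
(-1, 15) -> (-1, -15)

(-1, -15)


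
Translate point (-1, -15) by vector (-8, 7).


Translation: (x+dx, y+dy) = (-1+-8, -15+7) = (-9, -8)

(-9, -8)


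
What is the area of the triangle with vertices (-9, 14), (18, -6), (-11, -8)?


Area = |x1(y2-y3) + x2(y3-y1) + x3(y1-y2)| / 2
= |-9*(-6--8) + 18*(-8-14) + -11*(14--6)| / 2
= 317

317


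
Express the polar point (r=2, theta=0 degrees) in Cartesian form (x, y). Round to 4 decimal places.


x = 2 * cos(0) = 2
y = 2 * sin(0) = 0

(2, 0)


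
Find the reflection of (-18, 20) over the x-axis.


Reflection across x-axis: (x, y) -> (x, -y)
(-18, 20) -> (-18, -20)

(-18, -20)


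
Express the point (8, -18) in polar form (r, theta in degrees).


r = sqrt(8^2 + (-18)^2) = 19.6977
theta = atan2(-18, 8) = 293.9625 degrees

r = 19.6977, theta = 293.9625 degrees


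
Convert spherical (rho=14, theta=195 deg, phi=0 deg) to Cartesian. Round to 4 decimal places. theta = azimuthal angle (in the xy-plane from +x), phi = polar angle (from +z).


x = 14 * sin(0) * cos(195) = 0
y = 14 * sin(0) * sin(195) = 0
z = 14 * cos(0) = 14

(0, 0, 14)


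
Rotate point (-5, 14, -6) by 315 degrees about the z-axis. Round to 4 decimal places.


x' = -5*cos(315) - 14*sin(315) = 6.364
y' = -5*sin(315) + 14*cos(315) = 13.435
z' = -6

(6.364, 13.435, -6)


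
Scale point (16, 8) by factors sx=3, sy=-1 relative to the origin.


Scaling: (x*sx, y*sy) = (16*3, 8*-1) = (48, -8)

(48, -8)


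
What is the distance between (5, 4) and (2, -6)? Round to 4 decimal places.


d = sqrt((2-5)^2 + (-6-4)^2) = 10.4403

10.4403


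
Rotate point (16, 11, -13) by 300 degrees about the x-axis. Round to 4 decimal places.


x' = 16
y' = 11*cos(300) - -13*sin(300) = -5.7583
z' = 11*sin(300) + -13*cos(300) = -16.0263

(16, -5.7583, -16.0263)


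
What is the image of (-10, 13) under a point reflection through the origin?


Reflection through origin: (x, y) -> (-x, -y)
(-10, 13) -> (10, -13)

(10, -13)


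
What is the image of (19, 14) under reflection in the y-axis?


Reflection across y-axis: (x, y) -> (-x, y)
(19, 14) -> (-19, 14)

(-19, 14)


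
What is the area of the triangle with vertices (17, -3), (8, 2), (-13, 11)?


Area = |x1(y2-y3) + x2(y3-y1) + x3(y1-y2)| / 2
= |17*(2-11) + 8*(11--3) + -13*(-3-2)| / 2
= 12

12


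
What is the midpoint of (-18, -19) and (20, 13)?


Midpoint = ((-18+20)/2, (-19+13)/2) = (1, -3)

(1, -3)


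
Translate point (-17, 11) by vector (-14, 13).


Translation: (x+dx, y+dy) = (-17+-14, 11+13) = (-31, 24)

(-31, 24)


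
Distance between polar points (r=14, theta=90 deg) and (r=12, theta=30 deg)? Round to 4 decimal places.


d = sqrt(r1^2 + r2^2 - 2*r1*r2*cos(t2-t1))
d = sqrt(14^2 + 12^2 - 2*14*12*cos(30-90)) = 13.1149

13.1149


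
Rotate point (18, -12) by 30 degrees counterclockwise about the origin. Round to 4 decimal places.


x' = 18*cos(30) - -12*sin(30) = 21.5885
y' = 18*sin(30) + -12*cos(30) = -1.3923

(21.5885, -1.3923)


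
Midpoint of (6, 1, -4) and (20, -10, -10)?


Midpoint = ((6+20)/2, (1+-10)/2, (-4+-10)/2) = (13, -4.5, -7)

(13, -4.5, -7)


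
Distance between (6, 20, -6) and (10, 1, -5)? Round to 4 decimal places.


d = sqrt((10-6)^2 + (1-20)^2 + (-5--6)^2) = 19.4422

19.4422


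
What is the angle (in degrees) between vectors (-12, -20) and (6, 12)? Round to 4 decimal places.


dot = -12*6 + -20*12 = -312
|u| = 23.3238, |v| = 13.4164
cos(angle) = -0.9971
angle = 175.6013 degrees

175.6013 degrees


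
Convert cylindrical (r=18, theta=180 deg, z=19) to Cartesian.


x = 18 * cos(180) = -18
y = 18 * sin(180) = 0
z = 19

(-18, 0, 19)


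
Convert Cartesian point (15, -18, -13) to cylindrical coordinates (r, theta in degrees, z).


r = sqrt(15^2 + (-18)^2) = 23.4307
theta = atan2(-18, 15) = 309.8056 deg
z = -13

r = 23.4307, theta = 309.8056 deg, z = -13


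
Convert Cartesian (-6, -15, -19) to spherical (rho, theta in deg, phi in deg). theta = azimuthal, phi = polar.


rho = sqrt((-6)^2 + (-15)^2 + (-19)^2) = 24.9399
theta = atan2(-15, -6) = 248.1986 deg
phi = acos(-19/24.9399) = 139.6258 deg

rho = 24.9399, theta = 248.1986 deg, phi = 139.6258 deg


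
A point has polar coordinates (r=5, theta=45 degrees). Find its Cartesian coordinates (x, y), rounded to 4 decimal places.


x = 5 * cos(45) = 3.5355
y = 5 * sin(45) = 3.5355

(3.5355, 3.5355)


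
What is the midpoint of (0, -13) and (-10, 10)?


Midpoint = ((0+-10)/2, (-13+10)/2) = (-5, -1.5)

(-5, -1.5)


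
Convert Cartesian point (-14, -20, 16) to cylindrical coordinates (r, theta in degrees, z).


r = sqrt((-14)^2 + (-20)^2) = 24.4131
theta = atan2(-20, -14) = 235.008 deg
z = 16

r = 24.4131, theta = 235.008 deg, z = 16


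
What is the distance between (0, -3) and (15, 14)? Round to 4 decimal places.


d = sqrt((15-0)^2 + (14--3)^2) = 22.6716

22.6716


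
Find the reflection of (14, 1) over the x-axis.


Reflection across x-axis: (x, y) -> (x, -y)
(14, 1) -> (14, -1)

(14, -1)


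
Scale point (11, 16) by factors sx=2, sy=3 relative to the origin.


Scaling: (x*sx, y*sy) = (11*2, 16*3) = (22, 48)

(22, 48)


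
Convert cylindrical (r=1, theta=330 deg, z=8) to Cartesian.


x = 1 * cos(330) = 0.866
y = 1 * sin(330) = -0.5
z = 8

(0.866, -0.5, 8)


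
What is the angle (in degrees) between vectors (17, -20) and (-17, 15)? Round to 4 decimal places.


dot = 17*-17 + -20*15 = -589
|u| = 26.2488, |v| = 22.6716
cos(angle) = -0.9897
angle = 171.7882 degrees

171.7882 degrees


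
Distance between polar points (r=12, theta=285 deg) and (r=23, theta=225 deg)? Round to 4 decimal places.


d = sqrt(r1^2 + r2^2 - 2*r1*r2*cos(t2-t1))
d = sqrt(12^2 + 23^2 - 2*12*23*cos(225-285)) = 19.9249

19.9249


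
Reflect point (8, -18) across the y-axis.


Reflection across y-axis: (x, y) -> (-x, y)
(8, -18) -> (-8, -18)

(-8, -18)


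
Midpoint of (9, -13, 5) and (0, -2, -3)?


Midpoint = ((9+0)/2, (-13+-2)/2, (5+-3)/2) = (4.5, -7.5, 1)

(4.5, -7.5, 1)


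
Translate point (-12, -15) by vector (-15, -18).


Translation: (x+dx, y+dy) = (-12+-15, -15+-18) = (-27, -33)

(-27, -33)


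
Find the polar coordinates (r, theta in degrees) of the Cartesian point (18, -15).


r = sqrt(18^2 + (-15)^2) = 23.4307
theta = atan2(-15, 18) = 320.1944 degrees

r = 23.4307, theta = 320.1944 degrees


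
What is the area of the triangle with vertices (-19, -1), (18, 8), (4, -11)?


Area = |x1(y2-y3) + x2(y3-y1) + x3(y1-y2)| / 2
= |-19*(8--11) + 18*(-11--1) + 4*(-1-8)| / 2
= 288.5

288.5


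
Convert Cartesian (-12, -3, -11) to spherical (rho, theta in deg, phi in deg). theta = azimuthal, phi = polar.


rho = sqrt((-12)^2 + (-3)^2 + (-11)^2) = 16.5529
theta = atan2(-3, -12) = 194.0362 deg
phi = acos(-11/16.5529) = 131.6466 deg

rho = 16.5529, theta = 194.0362 deg, phi = 131.6466 deg


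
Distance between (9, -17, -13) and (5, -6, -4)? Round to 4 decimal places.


d = sqrt((5-9)^2 + (-6--17)^2 + (-4--13)^2) = 14.7648

14.7648


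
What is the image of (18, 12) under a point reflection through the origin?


Reflection through origin: (x, y) -> (-x, -y)
(18, 12) -> (-18, -12)

(-18, -12)


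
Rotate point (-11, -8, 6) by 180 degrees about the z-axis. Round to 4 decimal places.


x' = -11*cos(180) - -8*sin(180) = 11
y' = -11*sin(180) + -8*cos(180) = 8
z' = 6

(11, 8, 6)


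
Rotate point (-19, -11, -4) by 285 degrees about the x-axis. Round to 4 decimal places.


x' = -19
y' = -11*cos(285) - -4*sin(285) = -6.7107
z' = -11*sin(285) + -4*cos(285) = 9.5899

(-19, -6.7107, 9.5899)


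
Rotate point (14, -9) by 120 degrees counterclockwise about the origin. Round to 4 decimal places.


x' = 14*cos(120) - -9*sin(120) = 0.7942
y' = 14*sin(120) + -9*cos(120) = 16.6244

(0.7942, 16.6244)


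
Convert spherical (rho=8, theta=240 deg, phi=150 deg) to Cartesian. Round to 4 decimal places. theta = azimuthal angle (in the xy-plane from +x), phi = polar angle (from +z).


x = 8 * sin(150) * cos(240) = -2
y = 8 * sin(150) * sin(240) = -3.4641
z = 8 * cos(150) = -6.9282

(-2, -3.4641, -6.9282)


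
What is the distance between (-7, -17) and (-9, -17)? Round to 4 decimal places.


d = sqrt((-9--7)^2 + (-17--17)^2) = 2

2


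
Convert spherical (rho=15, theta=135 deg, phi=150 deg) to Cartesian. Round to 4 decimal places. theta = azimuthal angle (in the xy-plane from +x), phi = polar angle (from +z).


x = 15 * sin(150) * cos(135) = -5.3033
y = 15 * sin(150) * sin(135) = 5.3033
z = 15 * cos(150) = -12.9904

(-5.3033, 5.3033, -12.9904)


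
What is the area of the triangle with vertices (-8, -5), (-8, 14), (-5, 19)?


Area = |x1(y2-y3) + x2(y3-y1) + x3(y1-y2)| / 2
= |-8*(14-19) + -8*(19--5) + -5*(-5-14)| / 2
= 28.5

28.5


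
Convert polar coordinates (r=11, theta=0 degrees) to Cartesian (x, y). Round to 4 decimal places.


x = 11 * cos(0) = 11
y = 11 * sin(0) = 0

(11, 0)


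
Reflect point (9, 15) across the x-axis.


Reflection across x-axis: (x, y) -> (x, -y)
(9, 15) -> (9, -15)

(9, -15)


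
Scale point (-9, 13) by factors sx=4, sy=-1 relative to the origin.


Scaling: (x*sx, y*sy) = (-9*4, 13*-1) = (-36, -13)

(-36, -13)


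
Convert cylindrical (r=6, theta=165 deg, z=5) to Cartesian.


x = 6 * cos(165) = -5.7956
y = 6 * sin(165) = 1.5529
z = 5

(-5.7956, 1.5529, 5)


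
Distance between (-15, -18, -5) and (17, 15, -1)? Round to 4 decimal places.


d = sqrt((17--15)^2 + (15--18)^2 + (-1--5)^2) = 46.1411

46.1411


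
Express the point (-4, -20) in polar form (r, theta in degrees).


r = sqrt((-4)^2 + (-20)^2) = 20.3961
theta = atan2(-20, -4) = 258.6901 degrees

r = 20.3961, theta = 258.6901 degrees


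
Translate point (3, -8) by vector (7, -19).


Translation: (x+dx, y+dy) = (3+7, -8+-19) = (10, -27)

(10, -27)


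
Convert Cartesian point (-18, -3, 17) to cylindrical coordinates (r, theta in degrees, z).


r = sqrt((-18)^2 + (-3)^2) = 18.2483
theta = atan2(-3, -18) = 189.4623 deg
z = 17

r = 18.2483, theta = 189.4623 deg, z = 17


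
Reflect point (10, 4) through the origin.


Reflection through origin: (x, y) -> (-x, -y)
(10, 4) -> (-10, -4)

(-10, -4)


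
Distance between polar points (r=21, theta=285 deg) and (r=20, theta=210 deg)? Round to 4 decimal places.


d = sqrt(r1^2 + r2^2 - 2*r1*r2*cos(t2-t1))
d = sqrt(21^2 + 20^2 - 2*21*20*cos(210-285)) = 24.9718

24.9718


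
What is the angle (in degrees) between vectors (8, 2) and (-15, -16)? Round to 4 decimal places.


dot = 8*-15 + 2*-16 = -152
|u| = 8.2462, |v| = 21.9317
cos(angle) = -0.8405
angle = 147.1886 degrees

147.1886 degrees


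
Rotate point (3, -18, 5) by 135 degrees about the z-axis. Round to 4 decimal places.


x' = 3*cos(135) - -18*sin(135) = 10.6066
y' = 3*sin(135) + -18*cos(135) = 14.8492
z' = 5

(10.6066, 14.8492, 5)


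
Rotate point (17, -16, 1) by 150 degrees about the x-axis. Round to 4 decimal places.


x' = 17
y' = -16*cos(150) - 1*sin(150) = 13.3564
z' = -16*sin(150) + 1*cos(150) = -8.866

(17, 13.3564, -8.866)


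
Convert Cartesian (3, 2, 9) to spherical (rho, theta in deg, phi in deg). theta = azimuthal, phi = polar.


rho = sqrt(3^2 + 2^2 + 9^2) = 9.6954
theta = atan2(2, 3) = 33.6901 deg
phi = acos(9/9.6954) = 21.8319 deg

rho = 9.6954, theta = 33.6901 deg, phi = 21.8319 deg


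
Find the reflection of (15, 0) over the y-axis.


Reflection across y-axis: (x, y) -> (-x, y)
(15, 0) -> (-15, 0)

(-15, 0)


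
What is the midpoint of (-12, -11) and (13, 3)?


Midpoint = ((-12+13)/2, (-11+3)/2) = (0.5, -4)

(0.5, -4)


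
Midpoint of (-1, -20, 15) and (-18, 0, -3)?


Midpoint = ((-1+-18)/2, (-20+0)/2, (15+-3)/2) = (-9.5, -10, 6)

(-9.5, -10, 6)


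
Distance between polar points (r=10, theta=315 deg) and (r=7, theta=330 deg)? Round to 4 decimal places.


d = sqrt(r1^2 + r2^2 - 2*r1*r2*cos(t2-t1))
d = sqrt(10^2 + 7^2 - 2*10*7*cos(330-315)) = 3.7108

3.7108


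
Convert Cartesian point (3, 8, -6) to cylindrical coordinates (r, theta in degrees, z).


r = sqrt(3^2 + 8^2) = 8.544
theta = atan2(8, 3) = 69.444 deg
z = -6

r = 8.544, theta = 69.444 deg, z = -6


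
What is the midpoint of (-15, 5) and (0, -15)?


Midpoint = ((-15+0)/2, (5+-15)/2) = (-7.5, -5)

(-7.5, -5)


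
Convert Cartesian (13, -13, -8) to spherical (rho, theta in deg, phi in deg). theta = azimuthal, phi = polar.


rho = sqrt(13^2 + (-13)^2 + (-8)^2) = 20.0499
theta = atan2(-13, 13) = 315 deg
phi = acos(-8/20.0499) = 113.5159 deg

rho = 20.0499, theta = 315 deg, phi = 113.5159 deg


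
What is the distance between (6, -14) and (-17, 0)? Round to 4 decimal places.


d = sqrt((-17-6)^2 + (0--14)^2) = 26.9258

26.9258


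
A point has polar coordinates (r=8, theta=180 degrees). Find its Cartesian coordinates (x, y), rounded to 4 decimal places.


x = 8 * cos(180) = -8
y = 8 * sin(180) = 0

(-8, 0)


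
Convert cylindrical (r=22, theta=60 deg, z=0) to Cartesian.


x = 22 * cos(60) = 11
y = 22 * sin(60) = 19.0526
z = 0

(11, 19.0526, 0)


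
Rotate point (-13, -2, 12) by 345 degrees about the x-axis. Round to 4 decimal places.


x' = -13
y' = -2*cos(345) - 12*sin(345) = 1.174
z' = -2*sin(345) + 12*cos(345) = 12.1087

(-13, 1.174, 12.1087)


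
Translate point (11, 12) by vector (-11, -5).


Translation: (x+dx, y+dy) = (11+-11, 12+-5) = (0, 7)

(0, 7)


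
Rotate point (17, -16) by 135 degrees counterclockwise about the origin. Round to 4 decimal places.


x' = 17*cos(135) - -16*sin(135) = -0.7071
y' = 17*sin(135) + -16*cos(135) = 23.3345

(-0.7071, 23.3345)


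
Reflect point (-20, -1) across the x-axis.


Reflection across x-axis: (x, y) -> (x, -y)
(-20, -1) -> (-20, 1)

(-20, 1)


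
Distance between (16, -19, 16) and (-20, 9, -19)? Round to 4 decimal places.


d = sqrt((-20-16)^2 + (9--19)^2 + (-19-16)^2) = 57.4891

57.4891


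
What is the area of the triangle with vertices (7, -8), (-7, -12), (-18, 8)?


Area = |x1(y2-y3) + x2(y3-y1) + x3(y1-y2)| / 2
= |7*(-12-8) + -7*(8--8) + -18*(-8--12)| / 2
= 162

162


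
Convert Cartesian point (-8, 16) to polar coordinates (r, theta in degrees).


r = sqrt((-8)^2 + 16^2) = 17.8885
theta = atan2(16, -8) = 116.5651 degrees

r = 17.8885, theta = 116.5651 degrees


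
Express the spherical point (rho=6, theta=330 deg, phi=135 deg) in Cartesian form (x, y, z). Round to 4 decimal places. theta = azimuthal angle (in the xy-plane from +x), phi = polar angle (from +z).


x = 6 * sin(135) * cos(330) = 3.6742
y = 6 * sin(135) * sin(330) = -2.1213
z = 6 * cos(135) = -4.2426

(3.6742, -2.1213, -4.2426)


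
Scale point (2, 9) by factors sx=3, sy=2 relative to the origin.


Scaling: (x*sx, y*sy) = (2*3, 9*2) = (6, 18)

(6, 18)


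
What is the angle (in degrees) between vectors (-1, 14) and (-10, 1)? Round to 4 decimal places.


dot = -1*-10 + 14*1 = 24
|u| = 14.0357, |v| = 10.0499
cos(angle) = 0.1701
angle = 80.2038 degrees

80.2038 degrees


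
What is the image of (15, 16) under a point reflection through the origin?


Reflection through origin: (x, y) -> (-x, -y)
(15, 16) -> (-15, -16)

(-15, -16)


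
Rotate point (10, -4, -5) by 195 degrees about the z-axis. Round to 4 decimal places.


x' = 10*cos(195) - -4*sin(195) = -10.6945
y' = 10*sin(195) + -4*cos(195) = 1.2755
z' = -5

(-10.6945, 1.2755, -5)


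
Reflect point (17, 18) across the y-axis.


Reflection across y-axis: (x, y) -> (-x, y)
(17, 18) -> (-17, 18)

(-17, 18)


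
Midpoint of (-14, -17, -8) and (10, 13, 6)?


Midpoint = ((-14+10)/2, (-17+13)/2, (-8+6)/2) = (-2, -2, -1)

(-2, -2, -1)


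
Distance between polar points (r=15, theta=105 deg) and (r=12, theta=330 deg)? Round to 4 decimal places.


d = sqrt(r1^2 + r2^2 - 2*r1*r2*cos(t2-t1))
d = sqrt(15^2 + 12^2 - 2*15*12*cos(330-105)) = 24.9712

24.9712


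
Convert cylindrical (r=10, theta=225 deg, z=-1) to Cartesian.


x = 10 * cos(225) = -7.0711
y = 10 * sin(225) = -7.0711
z = -1

(-7.0711, -7.0711, -1)


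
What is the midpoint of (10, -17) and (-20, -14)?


Midpoint = ((10+-20)/2, (-17+-14)/2) = (-5, -15.5)

(-5, -15.5)


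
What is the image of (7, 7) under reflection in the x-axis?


Reflection across x-axis: (x, y) -> (x, -y)
(7, 7) -> (7, -7)

(7, -7)


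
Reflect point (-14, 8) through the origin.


Reflection through origin: (x, y) -> (-x, -y)
(-14, 8) -> (14, -8)

(14, -8)


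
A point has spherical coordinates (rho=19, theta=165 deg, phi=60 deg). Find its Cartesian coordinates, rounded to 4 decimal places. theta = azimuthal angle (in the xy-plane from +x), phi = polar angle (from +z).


x = 19 * sin(60) * cos(165) = -15.8938
y = 19 * sin(60) * sin(165) = 4.2587
z = 19 * cos(60) = 9.5

(-15.8938, 4.2587, 9.5)


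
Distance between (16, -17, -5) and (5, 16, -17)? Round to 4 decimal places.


d = sqrt((5-16)^2 + (16--17)^2 + (-17--5)^2) = 36.7967

36.7967


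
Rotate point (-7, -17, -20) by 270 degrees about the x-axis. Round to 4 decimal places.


x' = -7
y' = -17*cos(270) - -20*sin(270) = -20
z' = -17*sin(270) + -20*cos(270) = 17

(-7, -20, 17)


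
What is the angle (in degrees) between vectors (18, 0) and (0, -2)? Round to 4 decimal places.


dot = 18*0 + 0*-2 = 0
|u| = 18, |v| = 2
cos(angle) = 0
angle = 90 degrees

90 degrees


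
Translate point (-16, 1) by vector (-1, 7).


Translation: (x+dx, y+dy) = (-16+-1, 1+7) = (-17, 8)

(-17, 8)


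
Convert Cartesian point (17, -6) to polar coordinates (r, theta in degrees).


r = sqrt(17^2 + (-6)^2) = 18.0278
theta = atan2(-6, 17) = 340.56 degrees

r = 18.0278, theta = 340.56 degrees


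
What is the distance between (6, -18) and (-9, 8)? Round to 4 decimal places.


d = sqrt((-9-6)^2 + (8--18)^2) = 30.0167

30.0167


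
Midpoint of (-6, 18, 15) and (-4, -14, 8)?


Midpoint = ((-6+-4)/2, (18+-14)/2, (15+8)/2) = (-5, 2, 11.5)

(-5, 2, 11.5)


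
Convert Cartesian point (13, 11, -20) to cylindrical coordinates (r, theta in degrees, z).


r = sqrt(13^2 + 11^2) = 17.0294
theta = atan2(11, 13) = 40.2364 deg
z = -20

r = 17.0294, theta = 40.2364 deg, z = -20


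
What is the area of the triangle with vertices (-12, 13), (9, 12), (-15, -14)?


Area = |x1(y2-y3) + x2(y3-y1) + x3(y1-y2)| / 2
= |-12*(12--14) + 9*(-14-13) + -15*(13-12)| / 2
= 285

285


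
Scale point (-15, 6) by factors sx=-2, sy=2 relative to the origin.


Scaling: (x*sx, y*sy) = (-15*-2, 6*2) = (30, 12)

(30, 12)


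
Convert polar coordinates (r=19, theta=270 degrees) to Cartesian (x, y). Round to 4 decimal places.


x = 19 * cos(270) = 0
y = 19 * sin(270) = -19

(0, -19)


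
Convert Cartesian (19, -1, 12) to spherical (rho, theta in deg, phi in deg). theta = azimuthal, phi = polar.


rho = sqrt(19^2 + (-1)^2 + 12^2) = 22.4944
theta = atan2(-1, 19) = 356.9872 deg
phi = acos(12/22.4944) = 57.7601 deg

rho = 22.4944, theta = 356.9872 deg, phi = 57.7601 deg


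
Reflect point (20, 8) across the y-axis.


Reflection across y-axis: (x, y) -> (-x, y)
(20, 8) -> (-20, 8)

(-20, 8)


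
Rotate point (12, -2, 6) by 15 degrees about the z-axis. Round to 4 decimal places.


x' = 12*cos(15) - -2*sin(15) = 12.1087
y' = 12*sin(15) + -2*cos(15) = 1.174
z' = 6

(12.1087, 1.174, 6)


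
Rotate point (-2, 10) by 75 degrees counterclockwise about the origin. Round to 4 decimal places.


x' = -2*cos(75) - 10*sin(75) = -10.1769
y' = -2*sin(75) + 10*cos(75) = 0.6563

(-10.1769, 0.6563)


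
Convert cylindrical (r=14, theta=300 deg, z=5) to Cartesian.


x = 14 * cos(300) = 7
y = 14 * sin(300) = -12.1244
z = 5

(7, -12.1244, 5)


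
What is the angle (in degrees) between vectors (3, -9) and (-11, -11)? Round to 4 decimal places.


dot = 3*-11 + -9*-11 = 66
|u| = 9.4868, |v| = 15.5563
cos(angle) = 0.4472
angle = 63.4349 degrees

63.4349 degrees


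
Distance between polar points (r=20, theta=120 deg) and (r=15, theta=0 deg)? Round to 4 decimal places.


d = sqrt(r1^2 + r2^2 - 2*r1*r2*cos(t2-t1))
d = sqrt(20^2 + 15^2 - 2*20*15*cos(0-120)) = 30.4138

30.4138


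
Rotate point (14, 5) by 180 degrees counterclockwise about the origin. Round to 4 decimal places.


x' = 14*cos(180) - 5*sin(180) = -14
y' = 14*sin(180) + 5*cos(180) = -5

(-14, -5)


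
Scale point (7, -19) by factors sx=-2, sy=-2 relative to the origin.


Scaling: (x*sx, y*sy) = (7*-2, -19*-2) = (-14, 38)

(-14, 38)


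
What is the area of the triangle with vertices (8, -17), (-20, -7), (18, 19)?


Area = |x1(y2-y3) + x2(y3-y1) + x3(y1-y2)| / 2
= |8*(-7-19) + -20*(19--17) + 18*(-17--7)| / 2
= 554

554


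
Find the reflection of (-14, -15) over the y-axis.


Reflection across y-axis: (x, y) -> (-x, y)
(-14, -15) -> (14, -15)

(14, -15)


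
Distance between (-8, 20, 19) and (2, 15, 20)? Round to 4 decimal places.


d = sqrt((2--8)^2 + (15-20)^2 + (20-19)^2) = 11.225

11.225


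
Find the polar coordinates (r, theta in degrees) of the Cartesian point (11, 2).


r = sqrt(11^2 + 2^2) = 11.1803
theta = atan2(2, 11) = 10.3048 degrees

r = 11.1803, theta = 10.3048 degrees


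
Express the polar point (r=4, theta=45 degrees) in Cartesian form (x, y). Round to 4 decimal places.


x = 4 * cos(45) = 2.8284
y = 4 * sin(45) = 2.8284

(2.8284, 2.8284)


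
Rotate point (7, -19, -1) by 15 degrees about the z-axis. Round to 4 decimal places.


x' = 7*cos(15) - -19*sin(15) = 11.679
y' = 7*sin(15) + -19*cos(15) = -16.5409
z' = -1

(11.679, -16.5409, -1)


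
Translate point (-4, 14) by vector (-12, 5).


Translation: (x+dx, y+dy) = (-4+-12, 14+5) = (-16, 19)

(-16, 19)


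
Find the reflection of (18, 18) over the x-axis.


Reflection across x-axis: (x, y) -> (x, -y)
(18, 18) -> (18, -18)

(18, -18)


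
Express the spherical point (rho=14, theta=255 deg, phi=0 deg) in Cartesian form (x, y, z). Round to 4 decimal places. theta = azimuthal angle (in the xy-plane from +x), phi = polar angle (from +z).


x = 14 * sin(0) * cos(255) = 0
y = 14 * sin(0) * sin(255) = 0
z = 14 * cos(0) = 14

(0, 0, 14)


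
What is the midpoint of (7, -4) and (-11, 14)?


Midpoint = ((7+-11)/2, (-4+14)/2) = (-2, 5)

(-2, 5)


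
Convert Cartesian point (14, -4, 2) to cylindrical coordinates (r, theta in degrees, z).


r = sqrt(14^2 + (-4)^2) = 14.5602
theta = atan2(-4, 14) = 344.0546 deg
z = 2

r = 14.5602, theta = 344.0546 deg, z = 2


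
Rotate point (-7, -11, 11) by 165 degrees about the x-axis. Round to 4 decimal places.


x' = -7
y' = -11*cos(165) - 11*sin(165) = 7.7782
z' = -11*sin(165) + 11*cos(165) = -13.4722

(-7, 7.7782, -13.4722)


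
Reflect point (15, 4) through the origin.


Reflection through origin: (x, y) -> (-x, -y)
(15, 4) -> (-15, -4)

(-15, -4)


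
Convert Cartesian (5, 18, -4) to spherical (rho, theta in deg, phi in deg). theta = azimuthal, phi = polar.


rho = sqrt(5^2 + 18^2 + (-4)^2) = 19.105
theta = atan2(18, 5) = 74.4759 deg
phi = acos(-4/19.105) = 102.0854 deg

rho = 19.105, theta = 74.4759 deg, phi = 102.0854 deg


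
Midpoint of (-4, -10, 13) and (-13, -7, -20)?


Midpoint = ((-4+-13)/2, (-10+-7)/2, (13+-20)/2) = (-8.5, -8.5, -3.5)

(-8.5, -8.5, -3.5)


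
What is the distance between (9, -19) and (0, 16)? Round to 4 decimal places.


d = sqrt((0-9)^2 + (16--19)^2) = 36.1386

36.1386


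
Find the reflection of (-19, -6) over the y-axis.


Reflection across y-axis: (x, y) -> (-x, y)
(-19, -6) -> (19, -6)

(19, -6)


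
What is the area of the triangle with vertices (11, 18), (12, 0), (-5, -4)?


Area = |x1(y2-y3) + x2(y3-y1) + x3(y1-y2)| / 2
= |11*(0--4) + 12*(-4-18) + -5*(18-0)| / 2
= 155

155


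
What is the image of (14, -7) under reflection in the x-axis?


Reflection across x-axis: (x, y) -> (x, -y)
(14, -7) -> (14, 7)

(14, 7)


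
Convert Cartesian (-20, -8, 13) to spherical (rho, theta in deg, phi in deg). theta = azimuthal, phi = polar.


rho = sqrt((-20)^2 + (-8)^2 + 13^2) = 25.1595
theta = atan2(-8, -20) = 201.8014 deg
phi = acos(13/25.1595) = 58.8886 deg

rho = 25.1595, theta = 201.8014 deg, phi = 58.8886 deg


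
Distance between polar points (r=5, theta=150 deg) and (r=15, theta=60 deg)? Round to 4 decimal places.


d = sqrt(r1^2 + r2^2 - 2*r1*r2*cos(t2-t1))
d = sqrt(5^2 + 15^2 - 2*5*15*cos(60-150)) = 15.8114

15.8114


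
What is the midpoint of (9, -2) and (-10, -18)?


Midpoint = ((9+-10)/2, (-2+-18)/2) = (-0.5, -10)

(-0.5, -10)


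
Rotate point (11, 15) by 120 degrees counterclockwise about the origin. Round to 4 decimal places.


x' = 11*cos(120) - 15*sin(120) = -18.4904
y' = 11*sin(120) + 15*cos(120) = 2.0263

(-18.4904, 2.0263)


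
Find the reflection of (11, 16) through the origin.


Reflection through origin: (x, y) -> (-x, -y)
(11, 16) -> (-11, -16)

(-11, -16)


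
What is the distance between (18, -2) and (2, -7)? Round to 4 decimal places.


d = sqrt((2-18)^2 + (-7--2)^2) = 16.7631

16.7631


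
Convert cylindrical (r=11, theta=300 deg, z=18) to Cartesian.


x = 11 * cos(300) = 5.5
y = 11 * sin(300) = -9.5263
z = 18

(5.5, -9.5263, 18)


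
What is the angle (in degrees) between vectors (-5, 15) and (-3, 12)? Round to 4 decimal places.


dot = -5*-3 + 15*12 = 195
|u| = 15.8114, |v| = 12.3693
cos(angle) = 0.9971
angle = 4.3987 degrees

4.3987 degrees


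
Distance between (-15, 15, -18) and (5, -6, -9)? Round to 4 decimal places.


d = sqrt((5--15)^2 + (-6-15)^2 + (-9--18)^2) = 30.3645

30.3645


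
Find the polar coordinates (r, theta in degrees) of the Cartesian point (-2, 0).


r = sqrt((-2)^2 + 0^2) = 2
theta = atan2(0, -2) = 180 degrees

r = 2, theta = 180 degrees


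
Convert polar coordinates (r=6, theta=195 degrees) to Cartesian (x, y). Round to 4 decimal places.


x = 6 * cos(195) = -5.7956
y = 6 * sin(195) = -1.5529

(-5.7956, -1.5529)


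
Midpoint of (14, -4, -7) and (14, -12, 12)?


Midpoint = ((14+14)/2, (-4+-12)/2, (-7+12)/2) = (14, -8, 2.5)

(14, -8, 2.5)


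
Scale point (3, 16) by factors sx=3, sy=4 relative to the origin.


Scaling: (x*sx, y*sy) = (3*3, 16*4) = (9, 64)

(9, 64)


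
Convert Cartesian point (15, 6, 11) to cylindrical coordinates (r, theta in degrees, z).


r = sqrt(15^2 + 6^2) = 16.1555
theta = atan2(6, 15) = 21.8014 deg
z = 11

r = 16.1555, theta = 21.8014 deg, z = 11


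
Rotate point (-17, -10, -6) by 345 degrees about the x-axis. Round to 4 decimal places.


x' = -17
y' = -10*cos(345) - -6*sin(345) = -11.2122
z' = -10*sin(345) + -6*cos(345) = -3.2074

(-17, -11.2122, -3.2074)


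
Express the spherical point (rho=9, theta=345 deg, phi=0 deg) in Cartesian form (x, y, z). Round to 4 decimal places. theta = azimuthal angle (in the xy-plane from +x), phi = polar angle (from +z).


x = 9 * sin(0) * cos(345) = 0
y = 9 * sin(0) * sin(345) = 0
z = 9 * cos(0) = 9

(0, 0, 9)


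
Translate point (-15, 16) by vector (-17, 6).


Translation: (x+dx, y+dy) = (-15+-17, 16+6) = (-32, 22)

(-32, 22)


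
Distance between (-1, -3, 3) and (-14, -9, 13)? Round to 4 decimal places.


d = sqrt((-14--1)^2 + (-9--3)^2 + (13-3)^2) = 17.4642

17.4642


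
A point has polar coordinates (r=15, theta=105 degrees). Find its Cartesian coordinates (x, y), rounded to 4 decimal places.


x = 15 * cos(105) = -3.8823
y = 15 * sin(105) = 14.4889

(-3.8823, 14.4889)


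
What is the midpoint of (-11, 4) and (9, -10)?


Midpoint = ((-11+9)/2, (4+-10)/2) = (-1, -3)

(-1, -3)


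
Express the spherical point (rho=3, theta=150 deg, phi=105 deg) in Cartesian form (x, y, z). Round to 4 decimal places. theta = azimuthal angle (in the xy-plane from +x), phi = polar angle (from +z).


x = 3 * sin(105) * cos(150) = -2.5095
y = 3 * sin(105) * sin(150) = 1.4489
z = 3 * cos(105) = -0.7765

(-2.5095, 1.4489, -0.7765)


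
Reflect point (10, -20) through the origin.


Reflection through origin: (x, y) -> (-x, -y)
(10, -20) -> (-10, 20)

(-10, 20)


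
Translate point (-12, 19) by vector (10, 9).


Translation: (x+dx, y+dy) = (-12+10, 19+9) = (-2, 28)

(-2, 28)


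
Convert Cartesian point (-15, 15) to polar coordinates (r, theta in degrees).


r = sqrt((-15)^2 + 15^2) = 21.2132
theta = atan2(15, -15) = 135 degrees

r = 21.2132, theta = 135 degrees


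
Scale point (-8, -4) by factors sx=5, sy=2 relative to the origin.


Scaling: (x*sx, y*sy) = (-8*5, -4*2) = (-40, -8)

(-40, -8)


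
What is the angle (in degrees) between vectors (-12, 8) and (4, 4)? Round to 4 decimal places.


dot = -12*4 + 8*4 = -16
|u| = 14.4222, |v| = 5.6569
cos(angle) = -0.1961
angle = 101.3099 degrees

101.3099 degrees


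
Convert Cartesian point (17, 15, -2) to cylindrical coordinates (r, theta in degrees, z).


r = sqrt(17^2 + 15^2) = 22.6716
theta = atan2(15, 17) = 41.4237 deg
z = -2

r = 22.6716, theta = 41.4237 deg, z = -2


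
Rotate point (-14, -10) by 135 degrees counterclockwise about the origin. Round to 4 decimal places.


x' = -14*cos(135) - -10*sin(135) = 16.9706
y' = -14*sin(135) + -10*cos(135) = -2.8284

(16.9706, -2.8284)


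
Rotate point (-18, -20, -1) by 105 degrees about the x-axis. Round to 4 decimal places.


x' = -18
y' = -20*cos(105) - -1*sin(105) = 6.1423
z' = -20*sin(105) + -1*cos(105) = -19.0597

(-18, 6.1423, -19.0597)


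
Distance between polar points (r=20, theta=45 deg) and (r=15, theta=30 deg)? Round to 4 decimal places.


d = sqrt(r1^2 + r2^2 - 2*r1*r2*cos(t2-t1))
d = sqrt(20^2 + 15^2 - 2*20*15*cos(30-45)) = 6.7413

6.7413


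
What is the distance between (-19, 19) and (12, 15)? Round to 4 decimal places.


d = sqrt((12--19)^2 + (15-19)^2) = 31.257

31.257


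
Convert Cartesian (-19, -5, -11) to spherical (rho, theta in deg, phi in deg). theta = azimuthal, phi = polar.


rho = sqrt((-19)^2 + (-5)^2 + (-11)^2) = 22.5167
theta = atan2(-5, -19) = 194.7436 deg
phi = acos(-11/22.5167) = 119.2438 deg

rho = 22.5167, theta = 194.7436 deg, phi = 119.2438 deg


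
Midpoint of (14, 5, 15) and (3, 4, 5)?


Midpoint = ((14+3)/2, (5+4)/2, (15+5)/2) = (8.5, 4.5, 10)

(8.5, 4.5, 10)


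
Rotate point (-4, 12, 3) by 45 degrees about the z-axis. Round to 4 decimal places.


x' = -4*cos(45) - 12*sin(45) = -11.3137
y' = -4*sin(45) + 12*cos(45) = 5.6569
z' = 3

(-11.3137, 5.6569, 3)


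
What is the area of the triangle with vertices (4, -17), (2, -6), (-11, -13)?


Area = |x1(y2-y3) + x2(y3-y1) + x3(y1-y2)| / 2
= |4*(-6--13) + 2*(-13--17) + -11*(-17--6)| / 2
= 78.5

78.5


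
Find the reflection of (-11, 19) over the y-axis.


Reflection across y-axis: (x, y) -> (-x, y)
(-11, 19) -> (11, 19)

(11, 19)


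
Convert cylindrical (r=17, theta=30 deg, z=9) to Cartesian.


x = 17 * cos(30) = 14.7224
y = 17 * sin(30) = 8.5
z = 9

(14.7224, 8.5, 9)


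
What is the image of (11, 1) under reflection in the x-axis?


Reflection across x-axis: (x, y) -> (x, -y)
(11, 1) -> (11, -1)

(11, -1)


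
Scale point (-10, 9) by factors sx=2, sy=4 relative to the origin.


Scaling: (x*sx, y*sy) = (-10*2, 9*4) = (-20, 36)

(-20, 36)


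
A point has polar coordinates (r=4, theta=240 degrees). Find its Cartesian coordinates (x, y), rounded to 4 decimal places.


x = 4 * cos(240) = -2
y = 4 * sin(240) = -3.4641

(-2, -3.4641)


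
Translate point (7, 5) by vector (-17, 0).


Translation: (x+dx, y+dy) = (7+-17, 5+0) = (-10, 5)

(-10, 5)


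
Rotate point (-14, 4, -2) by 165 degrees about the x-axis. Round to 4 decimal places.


x' = -14
y' = 4*cos(165) - -2*sin(165) = -3.3461
z' = 4*sin(165) + -2*cos(165) = 2.9671

(-14, -3.3461, 2.9671)


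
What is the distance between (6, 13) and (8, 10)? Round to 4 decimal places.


d = sqrt((8-6)^2 + (10-13)^2) = 3.6056

3.6056


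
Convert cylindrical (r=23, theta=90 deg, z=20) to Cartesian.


x = 23 * cos(90) = 0
y = 23 * sin(90) = 23
z = 20

(0, 23, 20)


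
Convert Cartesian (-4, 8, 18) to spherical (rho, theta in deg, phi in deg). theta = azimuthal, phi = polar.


rho = sqrt((-4)^2 + 8^2 + 18^2) = 20.0998
theta = atan2(8, -4) = 116.5651 deg
phi = acos(18/20.0998) = 26.423 deg

rho = 20.0998, theta = 116.5651 deg, phi = 26.423 deg


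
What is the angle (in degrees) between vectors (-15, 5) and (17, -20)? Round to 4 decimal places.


dot = -15*17 + 5*-20 = -355
|u| = 15.8114, |v| = 26.2488
cos(angle) = -0.8554
angle = 148.7995 degrees

148.7995 degrees


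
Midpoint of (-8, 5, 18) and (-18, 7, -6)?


Midpoint = ((-8+-18)/2, (5+7)/2, (18+-6)/2) = (-13, 6, 6)

(-13, 6, 6)


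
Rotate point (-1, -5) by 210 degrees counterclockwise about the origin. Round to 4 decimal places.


x' = -1*cos(210) - -5*sin(210) = -1.634
y' = -1*sin(210) + -5*cos(210) = 4.8301

(-1.634, 4.8301)


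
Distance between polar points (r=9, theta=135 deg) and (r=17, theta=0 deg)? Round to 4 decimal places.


d = sqrt(r1^2 + r2^2 - 2*r1*r2*cos(t2-t1))
d = sqrt(9^2 + 17^2 - 2*9*17*cos(0-135)) = 24.2152

24.2152


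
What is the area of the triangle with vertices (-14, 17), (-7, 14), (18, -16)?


Area = |x1(y2-y3) + x2(y3-y1) + x3(y1-y2)| / 2
= |-14*(14--16) + -7*(-16-17) + 18*(17-14)| / 2
= 67.5

67.5


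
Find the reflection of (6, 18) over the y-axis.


Reflection across y-axis: (x, y) -> (-x, y)
(6, 18) -> (-6, 18)

(-6, 18)


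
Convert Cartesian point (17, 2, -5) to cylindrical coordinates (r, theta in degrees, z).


r = sqrt(17^2 + 2^2) = 17.1172
theta = atan2(2, 17) = 6.7098 deg
z = -5

r = 17.1172, theta = 6.7098 deg, z = -5


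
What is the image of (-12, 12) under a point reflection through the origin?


Reflection through origin: (x, y) -> (-x, -y)
(-12, 12) -> (12, -12)

(12, -12)


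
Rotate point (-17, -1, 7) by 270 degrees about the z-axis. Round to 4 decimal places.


x' = -17*cos(270) - -1*sin(270) = -1
y' = -17*sin(270) + -1*cos(270) = 17
z' = 7

(-1, 17, 7)


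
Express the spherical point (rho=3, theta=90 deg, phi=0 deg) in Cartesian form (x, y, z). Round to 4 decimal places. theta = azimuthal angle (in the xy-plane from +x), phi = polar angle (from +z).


x = 3 * sin(0) * cos(90) = 0
y = 3 * sin(0) * sin(90) = 0
z = 3 * cos(0) = 3

(0, 0, 3)


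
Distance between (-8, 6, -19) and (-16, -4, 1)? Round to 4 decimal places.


d = sqrt((-16--8)^2 + (-4-6)^2 + (1--19)^2) = 23.7487

23.7487
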